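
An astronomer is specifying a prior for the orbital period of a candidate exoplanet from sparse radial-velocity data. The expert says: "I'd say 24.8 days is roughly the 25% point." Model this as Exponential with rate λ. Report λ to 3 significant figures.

P(T < 24.8) = 1 − e^(−λ·24.8) = 0.25, so λ = −ln(1−0.25)/24.8 = −ln(0.75)/24.8 = 0.0116.

λ ≈ 0.0116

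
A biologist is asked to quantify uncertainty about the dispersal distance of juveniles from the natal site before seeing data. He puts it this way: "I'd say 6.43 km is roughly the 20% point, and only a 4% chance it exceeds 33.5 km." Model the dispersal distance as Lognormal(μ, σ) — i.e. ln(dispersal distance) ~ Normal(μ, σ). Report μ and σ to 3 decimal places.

μ ≈ 2.397, σ ≈ 0.637

If T ~ Lognormal(μ,σ) then ln T ~ Normal(μ,σ), so the p-quantile of ln T is μ + z_p·σ.
ln(6.43) = 1.861 and ln(33.5) = 3.512; z_{0.2} = -0.8416, z_{0.96} = 1.751.
σ = (3.512 − 1.861)/(1.751 − (-0.8416)) = 0.637.
μ = 1.861 − (-0.8416)·0.637 = 2.397.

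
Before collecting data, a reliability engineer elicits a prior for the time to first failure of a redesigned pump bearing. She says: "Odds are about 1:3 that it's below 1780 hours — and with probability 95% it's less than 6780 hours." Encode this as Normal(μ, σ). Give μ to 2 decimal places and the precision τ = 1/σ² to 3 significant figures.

μ = 3234.05, τ = 2.15e-07

For Normal(μ,σ), the p-quantile is μ + z_p·σ. Here z_{0.25} = -0.6745, z_{0.95} = 1.645.
So 1780 = μ − 0.6745σ and 6780 = μ + 1.645σ.
Subtracting: σ = (6780 − 1780)/(1.645 − (-0.6745)) = 2155.78.
Then μ = 1780 − (-0.6745)·2155.78 = 3234.05.
Precision τ = 1/σ² = 1/2156² = 2.15e-07.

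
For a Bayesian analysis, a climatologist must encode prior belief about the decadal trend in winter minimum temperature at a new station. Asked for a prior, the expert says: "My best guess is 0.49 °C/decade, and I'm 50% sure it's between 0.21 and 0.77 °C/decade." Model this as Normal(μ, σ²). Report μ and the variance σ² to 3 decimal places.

A symmetric 50% interval runs μ ± z·σ with z = 0.6745.
Half-width = 0.28, so σ = 0.28/0.6745 = 0.4151 and σ² = 0.172.
μ is the stated best guess, 0.490.

μ = 0.490, σ² = 0.172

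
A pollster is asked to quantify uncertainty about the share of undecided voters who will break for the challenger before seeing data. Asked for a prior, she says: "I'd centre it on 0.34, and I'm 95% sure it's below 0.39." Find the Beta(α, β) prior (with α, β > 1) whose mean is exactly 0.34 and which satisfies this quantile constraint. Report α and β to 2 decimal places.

With mean 0.34 fixed, write α = 0.34s, β = 0.66s where s = α+β.
Need P(θ < 0.39) = 0.95 under Beta(0.34s, 0.66s). Normal approximation: (q−m)/√(m(1−m)/s) ≈ z_{0.95} = 1.64, so s ≈ 0.34·0.66·(1.64)²/(0.39−0.34)² = 242.8.
At s = 242.8: P(θ<0.39) ≈ 0.948. Adjusting to match 0.95 gives s ≈ 249.15.
So α = 0.34·249.15 ≈ 84.71, β = 0.66·249.15 ≈ 164.44.

α ≈ 84.71, β ≈ 164.44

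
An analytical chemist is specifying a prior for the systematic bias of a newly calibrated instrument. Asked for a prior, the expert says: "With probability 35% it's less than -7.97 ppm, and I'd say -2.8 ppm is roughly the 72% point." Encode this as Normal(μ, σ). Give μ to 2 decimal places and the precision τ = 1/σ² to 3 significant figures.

For Normal(μ,σ), the p-quantile is μ + z_p·σ. Here z_{0.35} = -0.3853, z_{0.72} = 0.5828.
So -7.97 = μ − 0.3853σ and -2.8 = μ + 0.5828σ.
Subtracting: σ = (-2.8 − -7.97)/(0.5828 − (-0.3853)) = 5.34.
Then μ = -7.97 − (-0.3853)·5.34 = -5.91.
Precision τ = 1/σ² = 1/5.34² = 0.0351.

μ = -5.91, τ = 0.0351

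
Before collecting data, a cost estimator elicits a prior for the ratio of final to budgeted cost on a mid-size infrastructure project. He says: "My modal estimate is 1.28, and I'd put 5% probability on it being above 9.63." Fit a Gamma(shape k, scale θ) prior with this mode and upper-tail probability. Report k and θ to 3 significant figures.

k ≈ 1.53, θ ≈ 2.44

Gamma(k,θ) with k>1 has mode (k−1)θ, so θ = 1.28/(k−1).
Need P(X < 9.63) = 0.95 with θ tied to k this way. Start at k = 2, θ = 1.28: P(X<9.63) ≈ 0.995.
Too high — lower k to spread out. Iterating converges to k ≈ 1.53.
Then θ = 1.28/(1.53−1) ≈ 2.44.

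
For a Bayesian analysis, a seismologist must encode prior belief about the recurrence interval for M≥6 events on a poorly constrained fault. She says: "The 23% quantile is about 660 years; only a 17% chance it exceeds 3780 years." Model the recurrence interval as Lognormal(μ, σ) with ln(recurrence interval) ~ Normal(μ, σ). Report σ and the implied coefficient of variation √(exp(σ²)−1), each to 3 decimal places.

If T ~ Lognormal(μ,σ) then ln T ~ Normal(μ,σ), so the p-quantile of ln T is μ + z_p·σ.
ln(660) = 6.492 and ln(3780) = 8.237; z_{0.23} = -0.7388, z_{0.83} = 0.9542.
σ = (8.237 − 6.492)/(0.9542 − (-0.7388)) = 1.031.
μ = 6.492 − (-0.7388)·1.031 = 7.254.
CV = √(exp(σ²)−1) = √(exp(1.0626)−1) = 1.376.

σ ≈ 1.031, CV ≈ 1.376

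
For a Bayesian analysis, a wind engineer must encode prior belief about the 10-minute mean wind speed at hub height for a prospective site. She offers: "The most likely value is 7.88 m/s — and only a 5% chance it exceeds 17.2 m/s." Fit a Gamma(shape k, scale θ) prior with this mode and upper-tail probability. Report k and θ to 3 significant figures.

k ≈ 5.52, θ ≈ 1.74

Gamma(k,θ) with k>1 has mode (k−1)θ, so θ = 7.88/(k−1).
Need P(X < 17.2) = 0.95 with θ tied to k this way. Start at k = 2, θ = 7.88: P(X<17.2) ≈ 0.641.
Too low — raise k to concentrate. Iterating converges to k ≈ 5.52.
Then θ = 7.88/(5.52−1) ≈ 1.74.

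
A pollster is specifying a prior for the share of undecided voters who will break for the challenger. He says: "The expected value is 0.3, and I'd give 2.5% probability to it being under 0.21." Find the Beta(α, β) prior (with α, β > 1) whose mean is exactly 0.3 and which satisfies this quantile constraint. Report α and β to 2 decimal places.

With mean 0.3 fixed, write α = 0.3s, β = 0.7s where s = α+β.
Need P(θ < 0.21) = 0.025 under Beta(0.3s, 0.7s). Normal approximation: (q−m)/√(m(1−m)/s) ≈ z_{0.025} = -1.96, so s ≈ 0.3·0.7·(-1.96)²/(0.21−0.3)² = 99.6.
At s = 99.6: P(θ<0.21) ≈ 0.019. Adjusting to match 0.025 gives s ≈ 89.25.
So α = 0.3·89.25 ≈ 26.78, β = 0.7·89.25 ≈ 62.48.

α ≈ 26.78, β ≈ 62.48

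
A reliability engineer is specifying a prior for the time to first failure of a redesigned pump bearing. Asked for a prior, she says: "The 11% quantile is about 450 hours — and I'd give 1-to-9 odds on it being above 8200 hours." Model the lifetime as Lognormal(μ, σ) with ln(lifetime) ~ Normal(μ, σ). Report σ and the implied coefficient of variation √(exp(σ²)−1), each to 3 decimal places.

σ ≈ 1.157, CV ≈ 1.678

If T ~ Lognormal(μ,σ) then ln T ~ Normal(μ,σ), so the p-quantile of ln T is μ + z_p·σ.
ln(450) = 6.109 and ln(8200) = 9.012; z_{0.11} = -1.227, z_{0.9} = 1.282.
σ = (9.012 − 6.109)/(1.282 − (-1.227)) = 1.157.
μ = 6.109 − (-1.227)·1.157 = 7.529.
CV = √(exp(σ²)−1) = √(exp(1.3394)−1) = 1.678.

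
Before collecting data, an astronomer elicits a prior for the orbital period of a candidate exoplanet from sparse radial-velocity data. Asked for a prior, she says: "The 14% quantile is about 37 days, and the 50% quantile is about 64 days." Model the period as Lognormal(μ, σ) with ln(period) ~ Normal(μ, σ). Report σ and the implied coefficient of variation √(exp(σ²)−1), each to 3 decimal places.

σ ≈ 0.507, CV ≈ 0.542

If T ~ Lognormal(μ,σ) then ln T ~ Normal(μ,σ), so the p-quantile of ln T is μ + z_p·σ.
ln(37) = 3.611 and ln(64) = 4.159; z_{0.14} = -1.08, z_{0.5} = 0.
σ = (4.159 − 3.611)/(0 − (-1.08)) = 0.507.
μ = 3.611 − (-1.08)·0.507 = 4.159.
CV = √(exp(σ²)−1) = √(exp(0.2573)−1) = 0.542.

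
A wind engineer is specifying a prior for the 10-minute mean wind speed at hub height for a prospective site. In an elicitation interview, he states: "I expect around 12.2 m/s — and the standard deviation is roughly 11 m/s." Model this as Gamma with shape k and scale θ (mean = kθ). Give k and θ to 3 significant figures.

For Gamma(k, scale θ): mean = kθ, variance = kθ², so CV = 1/√k.
CV = SD/mean = 11/12.2 = 0.9016, hence k = 1/CV² = 1.23.
Then θ = mean/k = 12.2/1.23 = 9.92.

k ≈ 1.23, θ ≈ 9.92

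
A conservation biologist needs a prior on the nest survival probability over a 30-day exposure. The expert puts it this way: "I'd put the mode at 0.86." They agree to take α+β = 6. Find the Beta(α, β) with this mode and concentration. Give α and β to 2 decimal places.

α = 4.44, β = 1.56

For α,β > 1 the Beta mode is (α−1)/(α+β−2). With α+β = 6, the mode is (α−1)/4.
Set (α−1)/4 = 0.86 → α = 1 + 0.86·4 = 4.44.
β = 6 − α = 1.56.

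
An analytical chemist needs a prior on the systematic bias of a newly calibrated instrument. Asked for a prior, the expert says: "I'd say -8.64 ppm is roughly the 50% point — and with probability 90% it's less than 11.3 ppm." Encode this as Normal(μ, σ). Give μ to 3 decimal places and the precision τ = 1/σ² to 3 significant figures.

μ = -8.640, τ = 0.00413

The p-quantile of Normal(μ,σ) is μ + z_p·σ, with z_{0.5} = 0 and z_{0.9} = 1.282.
Eliminate σ: μ = (z₂·x₁ − z₁·x₂)/(z₂ − z₁) = (1.282·-8.64 − (0)·11.3)/1.282 = -8.640.
Then σ = (x₂ − x₁)/(z₂ − z₁) = (11.3 − -8.64)/1.282 = 15.559.
Precision τ = 1/σ² = 1/15.56² = 0.00413.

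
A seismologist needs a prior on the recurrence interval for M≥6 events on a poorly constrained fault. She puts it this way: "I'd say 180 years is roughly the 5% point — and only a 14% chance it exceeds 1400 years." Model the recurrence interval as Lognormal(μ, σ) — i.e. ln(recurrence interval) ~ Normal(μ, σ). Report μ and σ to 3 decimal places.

μ ≈ 6.431, σ ≈ 0.753

If T ~ Lognormal(μ,σ) then ln T ~ Normal(μ,σ), so the p-quantile of ln T is μ + z_p·σ.
ln(180) = 5.193 and ln(1400) = 7.244; z_{0.05} = -1.645, z_{0.86} = 1.08.
σ = (7.244 − 5.193)/(1.08 − (-1.645)) = 0.753.
μ = 5.193 − (-1.645)·0.753 = 6.431.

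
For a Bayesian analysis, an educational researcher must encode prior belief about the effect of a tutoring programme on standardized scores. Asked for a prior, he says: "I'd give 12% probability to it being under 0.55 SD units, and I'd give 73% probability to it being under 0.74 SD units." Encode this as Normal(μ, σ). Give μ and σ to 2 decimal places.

The p-quantile of Normal(μ,σ) is μ + z_p·σ, with z_{0.12} = -1.175 and z_{0.73} = 0.6128.
Eliminate σ: μ = (z₂·x₁ − z₁·x₂)/(z₂ − z₁) = (0.6128·0.55 − (-1.175)·0.74)/1.788 = 0.67.
Then σ = (x₂ − x₁)/(z₂ − z₁) = (0.74 − 0.55)/1.788 = 0.11.

μ = 0.67, σ = 0.11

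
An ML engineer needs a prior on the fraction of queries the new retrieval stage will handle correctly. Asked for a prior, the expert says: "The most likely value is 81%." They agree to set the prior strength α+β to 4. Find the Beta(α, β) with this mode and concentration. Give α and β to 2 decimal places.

For α,β > 1 the Beta mode is (α−1)/(α+β−2). With α+β = 4, the mode is (α−1)/2.
Set (α−1)/2 = 0.81 → α = 1 + 0.81·2 = 2.62.
β = 4 − α = 1.38.

α = 2.62, β = 1.38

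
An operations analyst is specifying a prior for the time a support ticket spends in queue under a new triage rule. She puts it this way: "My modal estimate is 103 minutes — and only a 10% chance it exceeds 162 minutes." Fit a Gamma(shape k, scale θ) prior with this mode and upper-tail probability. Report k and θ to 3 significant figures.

Gamma(k,θ) with k>1 has mode (k−1)θ, so θ = 103/(k−1).
Need P(X < 162) = 0.9 with θ tied to k this way. Start at k = 2, θ = 103: P(X<162) ≈ 0.466.
Too low — raise k to concentrate. Iterating converges to k ≈ 10.1.
Then θ = 103/(10.1−1) ≈ 11.3.

k ≈ 10.1, θ ≈ 11.3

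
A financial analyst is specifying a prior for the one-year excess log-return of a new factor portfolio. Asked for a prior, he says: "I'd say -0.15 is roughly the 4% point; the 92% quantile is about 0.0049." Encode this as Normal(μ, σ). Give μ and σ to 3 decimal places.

For Normal(μ,σ), the p-quantile is μ + z_p·σ. Here z_{0.04} = -1.751, z_{0.92} = 1.405.
So -0.15 = μ − 1.751σ and 0.0049 = μ + 1.405σ.
Subtracting: σ = (0.0049 − -0.15)/(1.405 − (-1.751)) = 0.049.
Then μ = -0.15 − (-1.751)·0.049 = -0.064.

μ = -0.064, σ = 0.049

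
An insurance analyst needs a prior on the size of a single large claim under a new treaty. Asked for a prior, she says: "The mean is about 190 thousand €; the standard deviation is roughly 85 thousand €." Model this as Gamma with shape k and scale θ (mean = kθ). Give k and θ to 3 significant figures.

k ≈ 5, θ ≈ 38

For Gamma(k, scale θ): mean = kθ, variance = kθ², so CV = 1/√k.
CV = SD/mean = 85/190 = 0.4474, hence k = 1/CV² = 5.
Then θ = mean/k = 190/5 = 38.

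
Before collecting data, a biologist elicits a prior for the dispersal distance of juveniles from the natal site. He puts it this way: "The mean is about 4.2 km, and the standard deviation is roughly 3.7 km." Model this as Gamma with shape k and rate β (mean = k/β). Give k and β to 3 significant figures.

For Gamma(k, rate β): mean = k/β, variance = k/β², so CV = 1/√k.
CV = SD/mean = 3.7/4.2 = 0.881, hence k = 1/CV² = 1.29.
Then β = k/mean = 1.29/4.2 = 0.307.

k ≈ 1.29, β ≈ 0.307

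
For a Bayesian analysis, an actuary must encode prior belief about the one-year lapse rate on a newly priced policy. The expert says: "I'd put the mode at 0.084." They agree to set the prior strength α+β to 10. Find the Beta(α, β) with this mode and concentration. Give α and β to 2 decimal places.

For α,β > 1 the Beta mode is (α−1)/(α+β−2). With α+β = 10, the mode is (α−1)/8.
Set (α−1)/8 = 0.084 → α = 1 + 0.084·8 = 1.67.
β = 10 − α = 8.33.

α = 1.67, β = 8.33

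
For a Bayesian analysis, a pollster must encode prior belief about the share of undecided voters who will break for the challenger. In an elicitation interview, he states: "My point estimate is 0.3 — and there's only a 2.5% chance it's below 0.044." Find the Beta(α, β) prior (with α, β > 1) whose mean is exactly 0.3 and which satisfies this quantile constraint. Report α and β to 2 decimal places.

α ≈ 1.94, β ≈ 4.53

With mean 0.3 fixed, write α = 0.3s, β = 0.7s where s = α+β.
Need P(θ < 0.044) = 0.025 under Beta(0.3s, 0.7s). Normal approximation: (q−m)/√(m(1−m)/s) ≈ z_{0.025} = -1.96, so s ≈ 0.3·0.7·(-1.96)²/(0.044−0.3)² = 12.3.
At s = 12.3: P(θ<0.044) ≈ 0.002. Adjusting to match 0.025 gives s ≈ 6.47.
So α = 0.3·6.47 ≈ 1.94, β = 0.7·6.47 ≈ 4.53.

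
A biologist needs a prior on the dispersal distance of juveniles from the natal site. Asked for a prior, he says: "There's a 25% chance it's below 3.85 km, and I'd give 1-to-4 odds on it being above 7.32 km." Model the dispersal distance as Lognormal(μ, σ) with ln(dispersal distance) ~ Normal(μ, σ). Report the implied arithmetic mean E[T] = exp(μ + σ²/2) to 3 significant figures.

E[T] ≈ 5.61 km

If T ~ Lognormal(μ,σ) then ln T ~ Normal(μ,σ), so the p-quantile of ln T is μ + z_p·σ.
ln(3.85) = 1.348 and ln(7.32) = 1.991; z_{0.25} = -0.6745, z_{0.8} = 0.8416.
σ = (1.991 − 1.348)/(0.8416 − (-0.6745)) = 0.424.
μ = 1.348 − (-0.6745)·0.424 = 1.634.
E[T] = exp(μ + σ²/2) = exp(1.634 + 0.0898) = 5.61 km.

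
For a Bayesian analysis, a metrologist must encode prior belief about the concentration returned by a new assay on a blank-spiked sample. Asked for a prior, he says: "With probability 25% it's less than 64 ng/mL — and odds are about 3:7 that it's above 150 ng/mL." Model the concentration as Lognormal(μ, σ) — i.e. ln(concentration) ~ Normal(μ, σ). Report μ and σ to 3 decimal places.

μ ≈ 4.638, σ ≈ 0.710

If T ~ Lognormal(μ,σ) then ln T ~ Normal(μ,σ), so the p-quantile of ln T is μ + z_p·σ.
ln(64) = 4.159 and ln(150) = 5.011; z_{0.25} = -0.6745, z_{0.7} = 0.5244.
σ = (5.011 − 4.159)/(0.5244 − (-0.6745)) = 0.710.
μ = 4.159 − (-0.6745)·0.710 = 4.638.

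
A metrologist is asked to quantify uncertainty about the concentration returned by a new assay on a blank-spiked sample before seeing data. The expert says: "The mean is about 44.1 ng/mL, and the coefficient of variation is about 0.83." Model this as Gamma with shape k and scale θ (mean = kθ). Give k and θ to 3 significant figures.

For Gamma(k, scale θ): mean = kθ, variance = kθ², so CV = 1/√k.
CV = 0.83, hence k = 1/CV² = 1.45.
Then θ = mean/k = 44.1/1.45 = 30.4.

k ≈ 1.45, θ ≈ 30.4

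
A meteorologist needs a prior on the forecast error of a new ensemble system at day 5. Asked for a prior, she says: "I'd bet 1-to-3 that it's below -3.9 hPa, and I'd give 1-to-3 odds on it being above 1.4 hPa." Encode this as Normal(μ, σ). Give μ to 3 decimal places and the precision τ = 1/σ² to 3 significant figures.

The p-quantile of Normal(μ,σ) is μ + z_p·σ, with z_{0.25} = -0.6745 and z_{0.75} = 0.6745.
Eliminate σ: μ = (z₂·x₁ − z₁·x₂)/(z₂ − z₁) = (0.6745·-3.9 − (-0.6745)·1.4)/1.349 = -1.250.
Then σ = (x₂ − x₁)/(z₂ − z₁) = (1.4 − -3.9)/1.349 = 3.929.
Precision τ = 1/σ² = 1/3.929² = 0.0648.

μ = -1.250, τ = 0.0648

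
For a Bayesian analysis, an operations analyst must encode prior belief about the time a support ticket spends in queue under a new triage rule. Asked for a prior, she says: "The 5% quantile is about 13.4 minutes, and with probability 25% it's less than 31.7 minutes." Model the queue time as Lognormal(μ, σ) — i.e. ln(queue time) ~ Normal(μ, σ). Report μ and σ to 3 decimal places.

μ ≈ 4.055, σ ≈ 0.887

If T ~ Lognormal(μ,σ) then ln T ~ Normal(μ,σ), so the p-quantile of ln T is μ + z_p·σ.
ln(13.4) = 2.595 and ln(31.7) = 3.456; z_{0.05} = -1.645, z_{0.25} = -0.6745.
σ = (3.456 − 2.595)/(-0.6745 − (-1.645)) = 0.887.
μ = 2.595 − (-1.645)·0.887 = 4.055.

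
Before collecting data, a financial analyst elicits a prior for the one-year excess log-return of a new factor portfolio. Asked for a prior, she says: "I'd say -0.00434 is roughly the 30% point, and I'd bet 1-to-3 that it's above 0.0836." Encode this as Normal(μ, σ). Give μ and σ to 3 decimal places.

The p-quantile of Normal(μ,σ) is μ + z_p·σ, with z_{0.3} = -0.5244 and z_{0.75} = 0.6745.
Eliminate σ: μ = (z₂·x₁ − z₁·x₂)/(z₂ − z₁) = (0.6745·-0.00434 − (-0.5244)·0.0836)/1.199 = 0.034.
Then σ = (x₂ − x₁)/(z₂ − z₁) = (0.0836 − -0.00434)/1.199 = 0.073.

μ = 0.034, σ = 0.073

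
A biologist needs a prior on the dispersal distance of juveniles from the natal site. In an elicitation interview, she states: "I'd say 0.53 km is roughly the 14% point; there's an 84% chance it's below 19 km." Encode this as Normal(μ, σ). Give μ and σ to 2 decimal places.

μ = 10.15, σ = 8.90

The p-quantile of Normal(μ,σ) is μ + z_p·σ, with z_{0.14} = -1.08 and z_{0.84} = 0.9945.
Eliminate σ: μ = (z₂·x₁ − z₁·x₂)/(z₂ − z₁) = (0.9945·0.53 − (-1.08)·19)/2.075 = 10.15.
Then σ = (x₂ − x₁)/(z₂ − z₁) = (19 − 0.53)/2.075 = 8.90.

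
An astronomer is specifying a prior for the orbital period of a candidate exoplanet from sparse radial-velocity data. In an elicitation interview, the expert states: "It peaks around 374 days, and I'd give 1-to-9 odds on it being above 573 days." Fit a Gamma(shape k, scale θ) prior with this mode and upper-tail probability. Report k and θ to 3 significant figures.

Gamma(k,θ) with k>1 has mode (k−1)θ, so θ = 374/(k−1).
Need P(X < 573) = 0.9 with θ tied to k this way. Start at k = 2, θ = 374: P(X<573) ≈ 0.453.
Too low — raise k to concentrate. Iterating converges to k ≈ 11.3.
Then θ = 374/(11.3−1) ≈ 36.5.

k ≈ 11.3, θ ≈ 36.5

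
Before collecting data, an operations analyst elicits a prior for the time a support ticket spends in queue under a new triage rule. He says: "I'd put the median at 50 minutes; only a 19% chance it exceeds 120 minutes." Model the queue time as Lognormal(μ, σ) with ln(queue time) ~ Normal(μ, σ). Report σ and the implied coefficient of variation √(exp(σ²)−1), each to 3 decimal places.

If T ~ Lognormal(μ,σ) then ln T ~ Normal(μ,σ), so the p-quantile of ln T is μ + z_p·σ.
ln(50) = 3.912 and ln(120) = 4.787; z_{0.5} = 0, z_{0.81} = 0.8779.
σ = (4.787 − 3.912)/(0.8779 − (0)) = 0.997.
μ = 3.912 − (0)·0.997 = 3.912.
CV = √(exp(σ²)−1) = √(exp(0.9945)−1) = 1.305.

σ ≈ 0.997, CV ≈ 1.305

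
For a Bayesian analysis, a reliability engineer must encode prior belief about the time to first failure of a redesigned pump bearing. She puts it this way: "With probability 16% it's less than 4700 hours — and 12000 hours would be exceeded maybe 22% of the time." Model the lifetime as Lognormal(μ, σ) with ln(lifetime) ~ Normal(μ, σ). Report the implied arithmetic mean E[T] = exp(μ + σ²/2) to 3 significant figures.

If T ~ Lognormal(μ,σ) then ln T ~ Normal(μ,σ), so the p-quantile of ln T is μ + z_p·σ.
ln(4700) = 8.455 and ln(12000) = 9.393; z_{0.16} = -0.9945, z_{0.78} = 0.7722.
σ = (9.393 − 8.455)/(0.7722 − (-0.9945)) = 0.531.
μ = 8.455 − (-0.9945)·0.531 = 8.983.
E[T] = exp(μ + σ²/2) = exp(8.983 + 0.1408) = 9170 hours.

E[T] ≈ 9170 hours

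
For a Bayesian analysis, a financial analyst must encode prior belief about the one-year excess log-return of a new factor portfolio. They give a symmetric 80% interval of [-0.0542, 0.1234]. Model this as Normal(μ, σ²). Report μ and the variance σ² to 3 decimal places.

A symmetric 80% interval runs μ ± z·σ with z = 1.282.
Half-width = 0.0888, so σ = 0.0888/1.282 = 0.0693 and σ² = 0.005.
μ is the interval midpoint, 0.035.

μ = 0.035, σ² = 0.005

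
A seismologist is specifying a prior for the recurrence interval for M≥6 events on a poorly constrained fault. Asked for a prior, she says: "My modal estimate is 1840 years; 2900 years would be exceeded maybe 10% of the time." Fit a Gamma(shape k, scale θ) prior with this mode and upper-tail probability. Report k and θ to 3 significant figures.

Gamma(k,θ) with k>1 has mode (k−1)θ, so θ = 1840/(k−1).
Need P(X < 2900) = 0.9 with θ tied to k this way. Start at k = 2, θ = 1840: P(X<2900) ≈ 0.467.
Too low — raise k to concentrate. Iterating converges to k ≈ 10.1.
Then θ = 1840/(10.1−1) ≈ 203.

k ≈ 10.1, θ ≈ 203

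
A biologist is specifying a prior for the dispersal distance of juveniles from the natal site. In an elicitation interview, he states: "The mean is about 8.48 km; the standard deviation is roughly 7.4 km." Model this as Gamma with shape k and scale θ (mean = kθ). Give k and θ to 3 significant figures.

For Gamma(k, scale θ): mean = kθ, variance = kθ², so CV = 1/√k.
CV = SD/mean = 7.4/8.48 = 0.8726, hence k = 1/CV² = 1.31.
Then θ = mean/k = 8.48/1.31 = 6.46.

k ≈ 1.31, θ ≈ 6.46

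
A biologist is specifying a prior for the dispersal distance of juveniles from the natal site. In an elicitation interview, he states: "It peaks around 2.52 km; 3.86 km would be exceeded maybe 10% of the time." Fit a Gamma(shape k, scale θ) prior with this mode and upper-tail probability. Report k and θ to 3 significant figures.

k ≈ 11.3, θ ≈ 0.246

Gamma(k,θ) with k>1 has mode (k−1)θ, so θ = 2.52/(k−1).
Need P(X < 3.86) = 0.9 with θ tied to k this way. Start at k = 2, θ = 2.52: P(X<3.86) ≈ 0.453.
Too low — raise k to concentrate. Iterating converges to k ≈ 11.3.
Then θ = 2.52/(11.3−1) ≈ 0.246.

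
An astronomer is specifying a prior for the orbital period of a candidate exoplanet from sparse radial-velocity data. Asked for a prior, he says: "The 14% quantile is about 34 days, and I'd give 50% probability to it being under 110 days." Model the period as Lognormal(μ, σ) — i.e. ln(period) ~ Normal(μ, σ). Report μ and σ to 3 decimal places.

μ ≈ 4.700, σ ≈ 1.087

If T ~ Lognormal(μ,σ) then ln T ~ Normal(μ,σ), so the p-quantile of ln T is μ + z_p·σ.
ln(34) = 3.526 and ln(110) = 4.7; z_{0.14} = -1.08, z_{0.5} = 0.
σ = (4.7 − 3.526)/(0 − (-1.08)) = 1.087.
μ = 3.526 − (-1.08)·1.087 = 4.700.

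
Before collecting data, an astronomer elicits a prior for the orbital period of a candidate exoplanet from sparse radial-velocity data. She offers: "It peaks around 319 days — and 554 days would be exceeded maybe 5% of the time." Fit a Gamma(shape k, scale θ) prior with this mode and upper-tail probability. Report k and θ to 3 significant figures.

Gamma(k,θ) with k>1 has mode (k−1)θ, so θ = 319/(k−1).
Need P(X < 554) = 0.95 with θ tied to k this way. Start at k = 2, θ = 319: P(X<554) ≈ 0.518.
Too low — raise k to concentrate. Iterating converges to k ≈ 10.2.
Then θ = 319/(10.2−1) ≈ 34.8.

k ≈ 10.2, θ ≈ 34.8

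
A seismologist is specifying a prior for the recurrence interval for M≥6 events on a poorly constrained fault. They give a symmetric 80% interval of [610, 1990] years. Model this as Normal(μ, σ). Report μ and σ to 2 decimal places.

μ = 1300.00, σ = 538.41

A symmetric 80% interval runs μ ± z·σ with z = 1.282.
Half-width = 690, so σ = 690/1.282 = 538.41.
μ is the interval midpoint, 1300.00.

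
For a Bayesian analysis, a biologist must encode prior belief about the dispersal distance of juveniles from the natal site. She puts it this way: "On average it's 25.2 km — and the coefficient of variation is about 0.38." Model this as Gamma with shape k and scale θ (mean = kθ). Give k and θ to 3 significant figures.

k ≈ 6.93, θ ≈ 3.64

For Gamma(k, scale θ): mean = kθ, variance = kθ², so CV = 1/√k.
CV = 0.38, hence k = 1/CV² = 6.93.
Then θ = mean/k = 25.2/6.93 = 3.64.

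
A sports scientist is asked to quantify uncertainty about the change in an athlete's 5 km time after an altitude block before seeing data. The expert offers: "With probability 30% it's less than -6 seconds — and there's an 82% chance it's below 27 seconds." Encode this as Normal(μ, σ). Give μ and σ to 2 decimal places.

For Normal(μ,σ), the p-quantile is μ + z_p·σ. Here z_{0.3} = -0.5244, z_{0.82} = 0.9154.
So -6 = μ − 0.5244σ and 27 = μ + 0.9154σ.
Subtracting: σ = (27 − -6)/(0.9154 − (-0.5244)) = 22.92.
Then μ = -6 − (-0.5244)·22.92 = 6.02.

μ = 6.02, σ = 22.92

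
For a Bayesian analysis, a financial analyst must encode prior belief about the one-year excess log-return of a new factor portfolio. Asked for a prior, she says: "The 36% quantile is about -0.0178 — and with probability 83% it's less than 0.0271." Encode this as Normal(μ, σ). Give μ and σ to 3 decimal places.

The p-quantile of Normal(μ,σ) is μ + z_p·σ, with z_{0.36} = -0.3585 and z_{0.83} = 0.9542.
Eliminate σ: μ = (z₂·x₁ − z₁·x₂)/(z₂ − z₁) = (0.9542·-0.0178 − (-0.3585)·0.0271)/1.313 = -0.006.
Then σ = (x₂ − x₁)/(z₂ − z₁) = (0.0271 − -0.0178)/1.313 = 0.034.

μ = -0.006, σ = 0.034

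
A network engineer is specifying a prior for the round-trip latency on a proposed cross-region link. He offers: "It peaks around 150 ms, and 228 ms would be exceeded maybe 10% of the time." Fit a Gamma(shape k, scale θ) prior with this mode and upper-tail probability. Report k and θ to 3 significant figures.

k ≈ 11.6, θ ≈ 14.1

Gamma(k,θ) with k>1 has mode (k−1)θ, so θ = 150/(k−1).
Need P(X < 228) = 0.9 with θ tied to k this way. Start at k = 2, θ = 150: P(X<228) ≈ 0.449.
Too low — raise k to concentrate. Iterating converges to k ≈ 11.6.
Then θ = 150/(11.6−1) ≈ 14.1.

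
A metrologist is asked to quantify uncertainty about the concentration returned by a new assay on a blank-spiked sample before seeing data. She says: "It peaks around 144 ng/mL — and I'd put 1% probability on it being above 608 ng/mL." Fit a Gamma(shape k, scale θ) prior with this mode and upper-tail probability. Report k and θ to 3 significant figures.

k ≈ 2.98, θ ≈ 72.6

Gamma(k,θ) with k>1 has mode (k−1)θ, so θ = 144/(k−1).
Need P(X < 608) = 0.99 with θ tied to k this way. Start at k = 2, θ = 144: P(X<608) ≈ 0.923.
Too low — raise k to concentrate. Iterating converges to k ≈ 2.98.
Then θ = 144/(2.98−1) ≈ 72.6.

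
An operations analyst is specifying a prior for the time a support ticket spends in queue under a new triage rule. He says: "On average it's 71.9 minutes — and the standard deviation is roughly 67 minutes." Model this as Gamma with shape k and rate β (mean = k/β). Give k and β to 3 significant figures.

For Gamma(k, rate β): mean = k/β, variance = k/β², so CV = 1/√k.
CV = SD/mean = 67/71.9 = 0.9318, hence k = 1/CV² = 1.15.
Then β = k/mean = 1.15/71.9 = 0.016.

k ≈ 1.15, β ≈ 0.016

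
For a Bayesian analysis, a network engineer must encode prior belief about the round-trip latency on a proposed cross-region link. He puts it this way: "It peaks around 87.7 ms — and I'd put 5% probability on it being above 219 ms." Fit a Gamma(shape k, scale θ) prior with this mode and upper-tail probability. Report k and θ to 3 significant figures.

k ≈ 4.24, θ ≈ 27

Gamma(k,θ) with k>1 has mode (k−1)θ, so θ = 87.7/(k−1).
Need P(X < 219) = 0.95 with θ tied to k this way. Start at k = 2, θ = 87.7: P(X<219) ≈ 0.712.
Too low — raise k to concentrate. Iterating converges to k ≈ 4.24.
Then θ = 87.7/(4.24−1) ≈ 27.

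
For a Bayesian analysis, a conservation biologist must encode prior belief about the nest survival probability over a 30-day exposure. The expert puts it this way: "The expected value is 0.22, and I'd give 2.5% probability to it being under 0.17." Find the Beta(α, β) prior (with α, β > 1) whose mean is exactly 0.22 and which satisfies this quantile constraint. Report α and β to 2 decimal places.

α ≈ 52.82, β ≈ 187.27

With mean 0.22 fixed, write α = 0.22s, β = 0.78s where s = α+β.
Need P(θ < 0.17) = 0.025 under Beta(0.22s, 0.78s). Normal approximation: (q−m)/√(m(1−m)/s) ≈ z_{0.025} = -1.96, so s ≈ 0.22·0.78·(-1.96)²/(0.17−0.22)² = 263.7.
At s = 263.7: P(θ<0.17) ≈ 0.020. Adjusting to match 0.025 gives s ≈ 240.10.
So α = 0.22·240.10 ≈ 52.82, β = 0.78·240.10 ≈ 187.27.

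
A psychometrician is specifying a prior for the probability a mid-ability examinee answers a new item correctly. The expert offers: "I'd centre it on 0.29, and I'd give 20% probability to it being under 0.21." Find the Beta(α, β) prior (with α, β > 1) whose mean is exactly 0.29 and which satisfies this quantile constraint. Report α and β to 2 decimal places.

α ≈ 6.84, β ≈ 16.73

With mean 0.29 fixed, write α = 0.29s, β = 0.71s where s = α+β.
Need P(θ < 0.21) = 0.2 under Beta(0.29s, 0.71s). Normal approximation: (q−m)/√(m(1−m)/s) ≈ z_{0.2} = -0.842, so s ≈ 0.29·0.71·(-0.842)²/(0.21−0.29)² = 22.8.
At s = 22.8: P(θ<0.21) ≈ 0.205. Adjusting to match 0.2 gives s ≈ 23.57.
So α = 0.29·23.57 ≈ 6.84, β = 0.71·23.57 ≈ 16.73.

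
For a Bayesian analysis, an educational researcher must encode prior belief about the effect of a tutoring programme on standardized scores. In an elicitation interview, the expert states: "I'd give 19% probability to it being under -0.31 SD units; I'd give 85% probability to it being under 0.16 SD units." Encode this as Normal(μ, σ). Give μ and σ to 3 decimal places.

The p-quantile of Normal(μ,σ) is μ + z_p·σ, with z_{0.19} = -0.8779 and z_{0.85} = 1.036.
Eliminate σ: μ = (z₂·x₁ − z₁·x₂)/(z₂ − z₁) = (1.036·-0.31 − (-0.8779)·0.16)/1.914 = -0.094.
Then σ = (x₂ − x₁)/(z₂ − z₁) = (0.16 − -0.31)/1.914 = 0.246.

μ = -0.094, σ = 0.246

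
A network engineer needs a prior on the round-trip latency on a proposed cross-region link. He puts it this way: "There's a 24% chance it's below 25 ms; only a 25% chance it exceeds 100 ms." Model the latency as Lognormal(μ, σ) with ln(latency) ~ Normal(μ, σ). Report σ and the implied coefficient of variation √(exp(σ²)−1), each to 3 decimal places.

If T ~ Lognormal(μ,σ) then ln T ~ Normal(μ,σ), so the p-quantile of ln T is μ + z_p·σ.
ln(25) = 3.219 and ln(100) = 4.605; z_{0.24} = -0.7063, z_{0.75} = 0.6745.
σ = (4.605 − 3.219)/(0.6745 − (-0.7063)) = 1.004.
μ = 3.219 − (-0.7063)·1.004 = 3.928.
CV = √(exp(σ²)−1) = √(exp(1.0080)−1) = 1.319.

σ ≈ 1.004, CV ≈ 1.319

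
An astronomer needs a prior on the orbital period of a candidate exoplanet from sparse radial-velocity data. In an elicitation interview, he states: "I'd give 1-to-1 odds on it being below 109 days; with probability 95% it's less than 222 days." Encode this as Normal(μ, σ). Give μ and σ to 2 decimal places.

For Normal(μ,σ), the p-quantile is μ + z_p·σ. Here z_{0.5} = 0, z_{0.95} = 1.645.
So 109 = μ + 0σ and 222 = μ + 1.645σ.
Subtracting: σ = (222 − 109)/(1.645 − (0)) = 68.70.
Then μ = 109 − (0)·68.70 = 109.00.

μ = 109.00, σ = 68.70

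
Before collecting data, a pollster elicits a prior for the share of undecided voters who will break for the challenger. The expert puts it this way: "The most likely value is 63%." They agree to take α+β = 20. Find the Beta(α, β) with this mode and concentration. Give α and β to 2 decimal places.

For α,β > 1 the Beta mode is (α−1)/(α+β−2). With α+β = 20, the mode is (α−1)/18.
Set (α−1)/18 = 0.63 → α = 1 + 0.63·18 = 12.34.
β = 20 − α = 7.66.

α = 12.34, β = 7.66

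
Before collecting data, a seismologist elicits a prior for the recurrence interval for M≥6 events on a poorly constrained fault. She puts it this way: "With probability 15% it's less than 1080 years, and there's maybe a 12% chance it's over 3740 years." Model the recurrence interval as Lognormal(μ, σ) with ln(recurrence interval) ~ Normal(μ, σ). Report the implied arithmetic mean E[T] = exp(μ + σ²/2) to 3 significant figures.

If T ~ Lognormal(μ,σ) then ln T ~ Normal(μ,σ), so the p-quantile of ln T is μ + z_p·σ.
ln(1080) = 6.985 and ln(3740) = 8.227; z_{0.15} = -1.036, z_{0.88} = 1.175.
σ = (8.227 − 6.985)/(1.175 − (-1.036)) = 0.562.
μ = 6.985 − (-1.036)·0.562 = 7.567.
E[T] = exp(μ + σ²/2) = exp(7.567 + 0.1577) = 2260 years.

E[T] ≈ 2260 years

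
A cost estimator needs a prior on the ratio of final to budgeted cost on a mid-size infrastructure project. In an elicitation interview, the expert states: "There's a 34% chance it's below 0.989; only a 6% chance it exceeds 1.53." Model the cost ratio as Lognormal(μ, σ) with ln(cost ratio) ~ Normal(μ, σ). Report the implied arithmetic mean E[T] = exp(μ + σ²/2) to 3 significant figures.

E[T] ≈ 1.11

If T ~ Lognormal(μ,σ) then ln T ~ Normal(μ,σ), so the p-quantile of ln T is μ + z_p·σ.
ln(0.989) = -0.01106 and ln(1.53) = 0.4253; z_{0.34} = -0.4125, z_{0.94} = 1.555.
σ = (0.4253 − -0.01106)/(1.555 − (-0.4125)) = 0.222.
μ = -0.01106 − (-0.4125)·0.222 = 0.080.
E[T] = exp(μ + σ²/2) = exp(0.080 + 0.0246) = 1.11.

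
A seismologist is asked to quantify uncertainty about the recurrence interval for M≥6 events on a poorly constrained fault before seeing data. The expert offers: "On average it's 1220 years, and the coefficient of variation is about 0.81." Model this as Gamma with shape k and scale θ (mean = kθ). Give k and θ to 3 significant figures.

k ≈ 1.52, θ ≈ 800

For Gamma(k, scale θ): mean = kθ, variance = kθ², so CV = 1/√k.
CV = 0.81, hence k = 1/CV² = 1.52.
Then θ = mean/k = 1220/1.52 = 800.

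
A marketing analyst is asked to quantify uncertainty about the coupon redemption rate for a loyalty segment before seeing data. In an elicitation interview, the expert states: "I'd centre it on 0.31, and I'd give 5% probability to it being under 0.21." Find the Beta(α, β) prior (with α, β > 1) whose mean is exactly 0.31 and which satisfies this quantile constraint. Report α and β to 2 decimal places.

α ≈ 16.21, β ≈ 36.09

With mean 0.31 fixed, write α = 0.31s, β = 0.69s where s = α+β.
Need P(θ < 0.21) = 0.05 under Beta(0.31s, 0.69s). Normal approximation: (q−m)/√(m(1−m)/s) ≈ z_{0.05} = -1.64, so s ≈ 0.31·0.69·(-1.64)²/(0.21−0.31)² = 57.9.
At s = 57.9: P(θ<0.21) ≈ 0.041. Adjusting to match 0.05 gives s ≈ 52.30.
So α = 0.31·52.30 ≈ 16.21, β = 0.69·52.30 ≈ 36.09.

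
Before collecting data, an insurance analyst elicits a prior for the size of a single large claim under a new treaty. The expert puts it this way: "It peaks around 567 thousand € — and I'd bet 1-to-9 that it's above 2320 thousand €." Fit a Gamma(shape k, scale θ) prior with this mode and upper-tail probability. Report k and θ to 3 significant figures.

k ≈ 1.92, θ ≈ 615

Gamma(k,θ) with k>1 has mode (k−1)θ, so θ = 567/(k−1).
Need P(X < 2320) = 0.9 with θ tied to k this way. Start at k = 2, θ = 567: P(X<2320) ≈ 0.915.
Too high — lower k to spread out. Iterating converges to k ≈ 1.92.
Then θ = 567/(1.92−1) ≈ 615.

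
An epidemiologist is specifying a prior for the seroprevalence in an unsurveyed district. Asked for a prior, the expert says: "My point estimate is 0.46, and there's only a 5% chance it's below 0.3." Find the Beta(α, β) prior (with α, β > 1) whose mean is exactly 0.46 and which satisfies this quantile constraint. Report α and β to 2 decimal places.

α ≈ 11.39, β ≈ 13.37

With mean 0.46 fixed, write α = 0.46s, β = 0.54s where s = α+β.
Need P(θ < 0.3) = 0.05 under Beta(0.46s, 0.54s). Normal approximation: (q−m)/√(m(1−m)/s) ≈ z_{0.05} = -1.64, so s ≈ 0.46·0.54·(-1.64)²/(0.3−0.46)² = 26.3.
At s = 26.3: P(θ<0.3) ≈ 0.045. Adjusting to match 0.05 gives s ≈ 24.75.
So α = 0.46·24.75 ≈ 11.39, β = 0.54·24.75 ≈ 13.37.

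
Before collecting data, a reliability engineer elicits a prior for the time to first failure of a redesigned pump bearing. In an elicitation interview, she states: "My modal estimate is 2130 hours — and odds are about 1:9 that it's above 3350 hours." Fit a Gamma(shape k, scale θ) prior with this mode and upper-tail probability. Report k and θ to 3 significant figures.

k ≈ 10.1, θ ≈ 233

Gamma(k,θ) with k>1 has mode (k−1)θ, so θ = 2130/(k−1).
Need P(X < 3350) = 0.9 with θ tied to k this way. Start at k = 2, θ = 2130: P(X<3350) ≈ 0.466.
Too low — raise k to concentrate. Iterating converges to k ≈ 10.1.
Then θ = 2130/(10.1−1) ≈ 233.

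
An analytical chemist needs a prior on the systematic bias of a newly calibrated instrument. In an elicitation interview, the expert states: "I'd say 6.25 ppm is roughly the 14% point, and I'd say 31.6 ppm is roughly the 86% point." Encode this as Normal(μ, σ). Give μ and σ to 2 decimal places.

μ = 18.93, σ = 11.73

The p-quantile of Normal(μ,σ) is μ + z_p·σ, with z_{0.14} = -1.08 and z_{0.86} = 1.08.
Eliminate σ: μ = (z₂·x₁ − z₁·x₂)/(z₂ − z₁) = (1.08·6.25 − (-1.08)·31.6)/2.161 = 18.93.
Then σ = (x₂ − x₁)/(z₂ − z₁) = (31.6 − 6.25)/2.161 = 11.73.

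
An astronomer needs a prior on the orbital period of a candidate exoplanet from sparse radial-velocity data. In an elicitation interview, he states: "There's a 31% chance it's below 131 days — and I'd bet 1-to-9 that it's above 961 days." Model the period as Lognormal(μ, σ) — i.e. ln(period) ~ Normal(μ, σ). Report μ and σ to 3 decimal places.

μ ≈ 5.431, σ ≈ 1.121

If T ~ Lognormal(μ,σ) then ln T ~ Normal(μ,σ), so the p-quantile of ln T is μ + z_p·σ.
ln(131) = 4.875 and ln(961) = 6.868; z_{0.31} = -0.4959, z_{0.9} = 1.282.
σ = (6.868 − 4.875)/(1.282 − (-0.4959)) = 1.121.
μ = 4.875 − (-0.4959)·1.121 = 5.431.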